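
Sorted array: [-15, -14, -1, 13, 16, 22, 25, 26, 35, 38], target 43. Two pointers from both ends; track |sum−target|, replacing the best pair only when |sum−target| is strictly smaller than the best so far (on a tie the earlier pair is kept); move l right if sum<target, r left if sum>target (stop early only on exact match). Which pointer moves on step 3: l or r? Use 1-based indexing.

l

[1,10] -15+38=23 d=20 * → l++
[2,10] -14+38=24 d=19 * → l++
[3,10] -1+38=37 d=6 * → l++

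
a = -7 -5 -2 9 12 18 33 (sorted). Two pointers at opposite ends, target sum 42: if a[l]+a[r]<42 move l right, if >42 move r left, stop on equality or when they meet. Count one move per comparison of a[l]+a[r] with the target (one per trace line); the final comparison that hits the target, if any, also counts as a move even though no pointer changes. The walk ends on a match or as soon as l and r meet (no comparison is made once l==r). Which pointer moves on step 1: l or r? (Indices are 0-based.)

[0,6] -7+33=26 <42 → l++

l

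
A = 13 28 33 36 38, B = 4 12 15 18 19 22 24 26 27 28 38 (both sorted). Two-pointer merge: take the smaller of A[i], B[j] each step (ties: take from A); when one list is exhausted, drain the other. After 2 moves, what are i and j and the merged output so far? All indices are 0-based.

i=0 j=0: A[i]=13>B[j]=4 take 4, j++
i=0 j=1: A[i]=13>B[j]=12 take 12, j++

i=0, j=2, merged so far=[4, 12]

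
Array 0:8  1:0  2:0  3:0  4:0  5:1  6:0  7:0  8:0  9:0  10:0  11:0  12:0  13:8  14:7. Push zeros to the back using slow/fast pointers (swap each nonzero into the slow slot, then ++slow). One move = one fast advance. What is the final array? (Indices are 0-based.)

(s=0,f=0) a[fast]=8≠0 swap→a[0]=8 → slow++,fast++
(s=1,f=1) a[fast]=0 → fast++
(s=1,f=2) a[fast]=0 → fast++
(s=1,f=3) a[fast]=0 → fast++
(s=1,f=4) a[fast]=0 → fast++
(s=1,f=5) a[fast]=1≠0 swap→a[1]=1 → slow++,fast++
(s=2,f=6) a[fast]=0 → fast++
(s=2,f=7) a[fast]=0 → fast++
(s=2,f=8) a[fast]=0 → fast++
(s=2,f=9) a[fast]=0 → fast++
(s=2,f=10) a[fast]=0 → fast++
(s=2,f=11) a[fast]=0 → fast++
(s=2,f=12) a[fast]=0 → fast++
(s=2,f=13) a[fast]=8≠0 swap→a[2]=8 → slow++,fast++
(s=3,f=14) a[fast]=7≠0 swap→a[3]=7 → slow++,fast++

[8, 1, 8, 7, 0, 0, 0, 0, 0, 0, 0, 0, 0, 0, 0]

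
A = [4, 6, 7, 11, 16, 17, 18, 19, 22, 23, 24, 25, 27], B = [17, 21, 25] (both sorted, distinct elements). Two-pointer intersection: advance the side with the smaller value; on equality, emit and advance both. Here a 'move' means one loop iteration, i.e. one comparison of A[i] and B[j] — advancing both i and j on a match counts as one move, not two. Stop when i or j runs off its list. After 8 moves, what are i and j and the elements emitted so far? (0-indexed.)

i=8, j=1, emitted=[17]

i=0 j=0: 4<17, i++
i=1 j=0: 6<17, i++
i=2 j=0: 7<17, i++
i=3 j=0: 11<17, i++
i=4 j=0: 16<17, i++
i=5 j=0: 17==17 emit, i++,j++
i=6 j=1: 18<21, i++
i=7 j=1: 19<21, i++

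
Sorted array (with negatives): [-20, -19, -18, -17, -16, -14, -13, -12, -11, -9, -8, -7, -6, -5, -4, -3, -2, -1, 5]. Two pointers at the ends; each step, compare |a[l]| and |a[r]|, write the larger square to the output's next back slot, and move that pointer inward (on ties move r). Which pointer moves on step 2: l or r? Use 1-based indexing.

l=1 r=19: |-20|>|5| out[19]=400, l++
l=2 r=19: |-19|>|5| out[18]=361, l++

l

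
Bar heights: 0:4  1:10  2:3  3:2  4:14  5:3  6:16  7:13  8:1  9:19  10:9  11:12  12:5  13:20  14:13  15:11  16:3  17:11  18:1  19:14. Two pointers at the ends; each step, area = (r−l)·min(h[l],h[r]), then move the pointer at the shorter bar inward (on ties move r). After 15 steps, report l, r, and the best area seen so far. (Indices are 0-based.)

l=9, r=13, best area=210

l=0 r=19: min(4,14)*19=76 best=76 *, l++
l=1 r=19: min(10,14)*18=180 best=180 *, l++
l=2 r=19: min(3,14)*17=51 best=180, l++
l=3 r=19: min(2,14)*16=32 best=180, l++
l=4 r=19: min(14,14)*15=210 best=210 *, r--
l=4 r=18: min(14,1)*14=14 best=210, r--
l=4 r=17: min(14,11)*13=143 best=210, r--
l=4 r=16: min(14,3)*12=36 best=210, r--
l=4 r=15: min(14,11)*11=121 best=210, r--
l=4 r=14: min(14,13)*10=130 best=210, r--
l=4 r=13: min(14,20)*9=126 best=210, l++
l=5 r=13: min(3,20)*8=24 best=210, l++
l=6 r=13: min(16,20)*7=112 best=210, l++
l=7 r=13: min(13,20)*6=78 best=210, l++
l=8 r=13: min(1,20)*5=5 best=210, l++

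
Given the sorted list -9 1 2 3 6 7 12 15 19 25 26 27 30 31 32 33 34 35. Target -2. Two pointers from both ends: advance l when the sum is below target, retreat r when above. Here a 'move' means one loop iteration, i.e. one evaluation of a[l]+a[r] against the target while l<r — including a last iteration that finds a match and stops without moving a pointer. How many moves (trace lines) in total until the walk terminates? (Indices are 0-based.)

13 moves

l=0 r=17: -9+35=26 >-2, r--
l=0 r=16: -9+34=25 >-2, r--
l=0 r=15: -9+33=24 >-2, r--
l=0 r=14: -9+32=23 >-2, r--
l=0 r=13: -9+31=22 >-2, r--
l=0 r=12: -9+30=21 >-2, r--
l=0 r=11: -9+27=18 >-2, r--
l=0 r=10: -9+26=17 >-2, r--
l=0 r=9: -9+25=16 >-2, r--
l=0 r=8: -9+19=10 >-2, r--
l=0 r=7: -9+15=6 >-2, r--
l=0 r=6: -9+12=3 >-2, r--
l=0 r=5: -9+7=-2, found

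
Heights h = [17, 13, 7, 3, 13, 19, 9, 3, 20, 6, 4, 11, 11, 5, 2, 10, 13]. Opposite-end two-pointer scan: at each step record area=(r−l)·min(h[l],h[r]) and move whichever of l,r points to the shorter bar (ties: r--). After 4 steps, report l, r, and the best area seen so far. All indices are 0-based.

l=0, r=12, best area=208

[0,16] min(17,13)*16=208 best=208 * → r--
[0,15] min(17,10)*15=150 best=208 → r--
[0,14] min(17,2)*14=28 best=208 → r--
[0,13] min(17,5)*13=65 best=208 → r--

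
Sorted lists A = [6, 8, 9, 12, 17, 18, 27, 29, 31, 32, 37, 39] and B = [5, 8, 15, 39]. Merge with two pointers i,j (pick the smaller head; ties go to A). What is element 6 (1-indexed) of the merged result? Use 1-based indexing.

i=1 j=1: A[i]=6>B[j]=5 take 5, j++
i=1 j=2: A[i]=6<=B[j]=8 take 6, i++
i=2 j=2: A[i]=8<=B[j]=8 take 8, i++
i=3 j=2: A[i]=9>B[j]=8 take 8, j++
i=3 j=3: A[i]=9<=B[j]=15 take 9, i++
i=4 j=3: A[i]=12<=B[j]=15 take 12, i++
i=5 j=3: A[i]=17>B[j]=15 take 15, j++
i=5 j=4: A[i]=17<=B[j]=39 take 17, i++
i=6 j=4: A[i]=18<=B[j]=39 take 18, i++
i=7 j=4: A[i]=27<=B[j]=39 take 27, i++
i=8 j=4: A[i]=29<=B[j]=39 take 29, i++
i=9 j=4: A[i]=31<=B[j]=39 take 31, i++
i=10 j=4: A[i]=32<=B[j]=39 take 32, i++
i=11 j=4: A[i]=37<=B[j]=39 take 37, i++
i=12 j=4: A[i]=39<=B[j]=39 take 39, i++
i=13 j=4: A done, take B[j]=39, j++

merged[6] = 12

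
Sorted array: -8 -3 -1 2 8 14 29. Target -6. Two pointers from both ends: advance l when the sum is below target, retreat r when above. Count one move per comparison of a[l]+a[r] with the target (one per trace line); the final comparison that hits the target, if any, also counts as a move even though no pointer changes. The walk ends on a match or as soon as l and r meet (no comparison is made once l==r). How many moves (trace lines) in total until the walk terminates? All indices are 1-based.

4 moves

l=1 r=7: -8+29=21 >-6, r--
l=1 r=6: -8+14=6 >-6, r--
l=1 r=5: -8+8=0 >-6, r--
l=1 r=4: -8+2=-6, found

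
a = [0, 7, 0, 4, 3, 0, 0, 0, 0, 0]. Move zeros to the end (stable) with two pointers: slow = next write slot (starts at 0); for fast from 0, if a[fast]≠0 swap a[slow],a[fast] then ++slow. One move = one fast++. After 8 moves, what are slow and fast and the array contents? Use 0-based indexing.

slow=3, fast=8, a=[7, 4, 3, 0, 0, 0, 0, 0, 0, 0]

slow=0 fast=0: a[fast]=0, fast++
slow=0 fast=1: a[fast]=7≠0 swap→a[0]=7, slow++,fast++
slow=1 fast=2: a[fast]=0, fast++
slow=1 fast=3: a[fast]=4≠0 swap→a[1]=4, slow++,fast++
slow=2 fast=4: a[fast]=3≠0 swap→a[2]=3, slow++,fast++
slow=3 fast=5: a[fast]=0, fast++
slow=3 fast=6: a[fast]=0, fast++
slow=3 fast=7: a[fast]=0, fast++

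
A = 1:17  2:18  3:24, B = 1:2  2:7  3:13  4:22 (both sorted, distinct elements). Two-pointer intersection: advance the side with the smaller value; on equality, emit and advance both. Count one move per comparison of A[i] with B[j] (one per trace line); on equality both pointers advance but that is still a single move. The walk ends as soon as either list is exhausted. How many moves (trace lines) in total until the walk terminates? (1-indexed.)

6 moves

i=1 j=1: 17>2, j++
i=1 j=2: 17>7, j++
i=1 j=3: 17>13, j++
i=1 j=4: 17<22, i++
i=2 j=4: 18<22, i++
i=3 j=4: 24>22, j++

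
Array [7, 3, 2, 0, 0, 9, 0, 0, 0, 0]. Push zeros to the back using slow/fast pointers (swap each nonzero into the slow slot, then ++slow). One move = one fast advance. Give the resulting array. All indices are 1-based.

[7, 3, 2, 9, 0, 0, 0, 0, 0, 0]

slow=1 fast=1: a[fast]=7≠0 swap→a[1]=7, slow++,fast++
slow=2 fast=2: a[fast]=3≠0 swap→a[2]=3, slow++,fast++
slow=3 fast=3: a[fast]=2≠0 swap→a[3]=2, slow++,fast++
slow=4 fast=4: a[fast]=0, fast++
slow=4 fast=5: a[fast]=0, fast++
slow=4 fast=6: a[fast]=9≠0 swap→a[4]=9, slow++,fast++
slow=5 fast=7: a[fast]=0, fast++
slow=5 fast=8: a[fast]=0, fast++
slow=5 fast=9: a[fast]=0, fast++
slow=5 fast=10: a[fast]=0, fast++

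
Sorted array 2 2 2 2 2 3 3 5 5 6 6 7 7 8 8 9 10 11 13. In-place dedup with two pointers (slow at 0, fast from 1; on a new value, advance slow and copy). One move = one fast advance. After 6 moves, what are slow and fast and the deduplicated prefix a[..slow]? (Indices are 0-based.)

slow=1, fast=7, prefix=[2, 3]

slow=0 fast=1: a[fast]=2=a[slow] dup, fast++
slow=0 fast=2: a[fast]=2=a[slow] dup, fast++
slow=0 fast=3: a[fast]=2=a[slow] dup, fast++
slow=0 fast=4: a[fast]=2=a[slow] dup, fast++
slow=0 fast=5: a[fast]=3≠a[slow]=2 write a[1]=3, slow++,fast++
slow=1 fast=6: a[fast]=3=a[slow] dup, fast++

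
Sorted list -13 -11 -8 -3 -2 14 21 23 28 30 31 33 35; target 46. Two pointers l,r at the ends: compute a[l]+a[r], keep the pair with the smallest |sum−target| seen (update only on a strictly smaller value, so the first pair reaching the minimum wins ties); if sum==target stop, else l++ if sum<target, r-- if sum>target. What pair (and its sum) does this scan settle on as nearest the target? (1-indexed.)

pair (14, 33) with sum 47 (|Δ|=1)

l=1 r=13: -13+35=22 d=24 *, l++
l=2 r=13: -11+35=24 d=22 *, l++
l=3 r=13: -8+35=27 d=19 *, l++
l=4 r=13: -3+35=32 d=14 *, l++
l=5 r=13: -2+35=33 d=13 *, l++
l=6 r=13: 14+35=49 d=3 *, r--
l=6 r=12: 14+33=47 d=1 *, r--
l=6 r=11: 14+31=45 d=1, l++
l=7 r=11: 21+31=52 d=6, r--
l=7 r=10: 21+30=51 d=5, r--
l=7 r=9: 21+28=49 d=3, r--
l=7 r=8: 21+23=44 d=2, l++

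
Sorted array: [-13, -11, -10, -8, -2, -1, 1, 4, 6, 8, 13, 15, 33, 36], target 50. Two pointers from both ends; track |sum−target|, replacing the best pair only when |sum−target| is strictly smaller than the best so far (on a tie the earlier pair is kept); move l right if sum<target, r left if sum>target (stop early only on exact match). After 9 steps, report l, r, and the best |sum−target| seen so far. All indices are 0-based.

[0,13] -13+36=23 d=27 * → l++
[1,13] -11+36=25 d=25 * → l++
[2,13] -10+36=26 d=24 * → l++
[3,13] -8+36=28 d=22 * → l++
[4,13] -2+36=34 d=16 * → l++
[5,13] -1+36=35 d=15 * → l++
[6,13] 1+36=37 d=13 * → l++
[7,13] 4+36=40 d=10 * → l++
[8,13] 6+36=42 d=8 * → l++

l=9, r=13, best |Δ|=8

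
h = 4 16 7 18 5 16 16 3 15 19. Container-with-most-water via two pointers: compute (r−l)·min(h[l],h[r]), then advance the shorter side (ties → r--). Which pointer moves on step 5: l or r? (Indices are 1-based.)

l

l=1 r=10: min(4,19)*9=36 best=36 *, l++
l=2 r=10: min(16,19)*8=128 best=128 *, l++
l=3 r=10: min(7,19)*7=49 best=128, l++
l=4 r=10: min(18,19)*6=108 best=128, l++
l=5 r=10: min(5,19)*5=25 best=128, l++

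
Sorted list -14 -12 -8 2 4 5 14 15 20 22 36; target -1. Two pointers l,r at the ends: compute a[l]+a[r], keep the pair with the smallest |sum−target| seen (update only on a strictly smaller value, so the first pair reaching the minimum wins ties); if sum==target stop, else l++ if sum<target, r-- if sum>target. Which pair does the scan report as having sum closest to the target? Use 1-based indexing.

l=1 r=11: -14+36=22 d=23 *, r--
l=1 r=10: -14+22=8 d=9 *, r--
l=1 r=9: -14+20=6 d=7 *, r--
l=1 r=8: -14+15=1 d=2 *, r--
l=1 r=7: -14+14=0 d=1 *, r--
l=1 r=6: -14+5=-9 d=8, l++
l=2 r=6: -12+5=-7 d=6, l++
l=3 r=6: -8+5=-3 d=2, l++
l=4 r=6: 2+5=7 d=8, r--
l=4 r=5: 2+4=6 d=7, r--

pair (-14, 14) with sum 0 (|Δ|=1)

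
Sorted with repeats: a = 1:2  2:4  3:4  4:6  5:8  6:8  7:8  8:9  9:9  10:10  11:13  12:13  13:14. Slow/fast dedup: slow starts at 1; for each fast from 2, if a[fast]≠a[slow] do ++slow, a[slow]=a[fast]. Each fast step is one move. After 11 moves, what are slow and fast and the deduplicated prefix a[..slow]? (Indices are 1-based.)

slow=7, fast=13, prefix=[2, 4, 6, 8, 9, 10, 13]

slow=1 fast=2: a[fast]=4≠a[slow]=2 write a[2]=4, slow++,fast++
slow=2 fast=3: a[fast]=4=a[slow] dup, fast++
slow=2 fast=4: a[fast]=6≠a[slow]=4 write a[3]=6, slow++,fast++
slow=3 fast=5: a[fast]=8≠a[slow]=6 write a[4]=8, slow++,fast++
slow=4 fast=6: a[fast]=8=a[slow] dup, fast++
slow=4 fast=7: a[fast]=8=a[slow] dup, fast++
slow=4 fast=8: a[fast]=9≠a[slow]=8 write a[5]=9, slow++,fast++
slow=5 fast=9: a[fast]=9=a[slow] dup, fast++
slow=5 fast=10: a[fast]=10≠a[slow]=9 write a[6]=10, slow++,fast++
slow=6 fast=11: a[fast]=13≠a[slow]=10 write a[7]=13, slow++,fast++
slow=7 fast=12: a[fast]=13=a[slow] dup, fast++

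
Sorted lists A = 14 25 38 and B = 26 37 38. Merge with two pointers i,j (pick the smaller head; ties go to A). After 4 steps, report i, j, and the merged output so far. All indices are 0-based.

i=2, j=2, merged so far=[14, 25, 26, 37]

i=0 j=0: A[i]=14<=B[j]=26 take 14, i++
i=1 j=0: A[i]=25<=B[j]=26 take 25, i++
i=2 j=0: A[i]=38>B[j]=26 take 26, j++
i=2 j=1: A[i]=38>B[j]=37 take 37, j++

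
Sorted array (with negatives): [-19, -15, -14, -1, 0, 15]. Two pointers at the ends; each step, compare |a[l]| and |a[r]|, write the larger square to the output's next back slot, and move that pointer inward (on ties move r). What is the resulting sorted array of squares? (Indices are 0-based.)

l=0 r=5: |-19|>|15| out[5]=361, l++
l=1 r=5: |-15|<=|15| out[4]=225, r--
l=1 r=4: |-15|>|0| out[3]=225, l++
l=2 r=4: |-14|>|0| out[2]=196, l++
l=3 r=4: |-1|>|0| out[1]=1, l++
l=4 r=4: |0|<=|0| out[0]=0, r--

[0, 1, 196, 225, 225, 361]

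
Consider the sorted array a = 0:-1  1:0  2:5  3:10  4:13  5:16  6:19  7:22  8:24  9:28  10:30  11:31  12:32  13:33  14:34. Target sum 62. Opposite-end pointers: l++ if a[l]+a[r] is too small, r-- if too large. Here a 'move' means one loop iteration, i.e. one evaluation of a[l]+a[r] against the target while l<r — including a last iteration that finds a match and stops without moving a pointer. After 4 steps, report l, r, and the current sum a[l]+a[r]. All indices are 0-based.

l=4, r=14, sum=47

[0,14] -1+34=33 <62 → l++
[1,14] 0+34=34 <62 → l++
[2,14] 5+34=39 <62 → l++
[3,14] 10+34=44 <62 → l++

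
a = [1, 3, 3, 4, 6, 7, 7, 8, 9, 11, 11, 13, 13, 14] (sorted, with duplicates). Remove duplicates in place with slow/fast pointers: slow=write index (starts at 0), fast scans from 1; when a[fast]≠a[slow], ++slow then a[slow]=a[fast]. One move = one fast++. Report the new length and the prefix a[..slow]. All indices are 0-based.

(s=0,f=1) a[fast]=3≠a[slow]=1 write a[1]=3 → slow++,fast++
(s=1,f=2) a[fast]=3=a[slow] dup → fast++
(s=1,f=3) a[fast]=4≠a[slow]=3 write a[2]=4 → slow++,fast++
(s=2,f=4) a[fast]=6≠a[slow]=4 write a[3]=6 → slow++,fast++
(s=3,f=5) a[fast]=7≠a[slow]=6 write a[4]=7 → slow++,fast++
(s=4,f=6) a[fast]=7=a[slow] dup → fast++
(s=4,f=7) a[fast]=8≠a[slow]=7 write a[5]=8 → slow++,fast++
(s=5,f=8) a[fast]=9≠a[slow]=8 write a[6]=9 → slow++,fast++
(s=6,f=9) a[fast]=11≠a[slow]=9 write a[7]=11 → slow++,fast++
(s=7,f=10) a[fast]=11=a[slow] dup → fast++
(s=7,f=11) a[fast]=13≠a[slow]=11 write a[8]=13 → slow++,fast++
(s=8,f=12) a[fast]=13=a[slow] dup → fast++
(s=8,f=13) a[fast]=14≠a[slow]=13 write a[9]=14 → slow++,fast++

length 10; prefix = [1, 3, 4, 6, 7, 8, 9, 11, 13, 14]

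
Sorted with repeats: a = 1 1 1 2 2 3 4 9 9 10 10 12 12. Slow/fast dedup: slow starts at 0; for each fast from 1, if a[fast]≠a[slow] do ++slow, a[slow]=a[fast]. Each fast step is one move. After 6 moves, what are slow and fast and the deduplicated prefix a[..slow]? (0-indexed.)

(s=0,f=1) a[fast]=1=a[slow] dup → fast++
(s=0,f=2) a[fast]=1=a[slow] dup → fast++
(s=0,f=3) a[fast]=2≠a[slow]=1 write a[1]=2 → slow++,fast++
(s=1,f=4) a[fast]=2=a[slow] dup → fast++
(s=1,f=5) a[fast]=3≠a[slow]=2 write a[2]=3 → slow++,fast++
(s=2,f=6) a[fast]=4≠a[slow]=3 write a[3]=4 → slow++,fast++

slow=3, fast=7, prefix=[1, 2, 3, 4]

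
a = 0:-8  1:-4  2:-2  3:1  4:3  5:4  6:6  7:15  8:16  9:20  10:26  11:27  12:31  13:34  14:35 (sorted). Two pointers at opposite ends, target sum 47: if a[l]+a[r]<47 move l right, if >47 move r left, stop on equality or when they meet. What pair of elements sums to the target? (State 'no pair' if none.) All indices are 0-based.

(16, 31)

[0,14] -8+35=27 <47 → l++
[1,14] -4+35=31 <47 → l++
[2,14] -2+35=33 <47 → l++
[3,14] 1+35=36 <47 → l++
[4,14] 3+35=38 <47 → l++
[5,14] 4+35=39 <47 → l++
[6,14] 6+35=41 <47 → l++
[7,14] 15+35=50 >47 → r--
[7,13] 15+34=49 >47 → r--
[7,12] 15+31=46 <47 → l++
[8,12] 16+31=47 → found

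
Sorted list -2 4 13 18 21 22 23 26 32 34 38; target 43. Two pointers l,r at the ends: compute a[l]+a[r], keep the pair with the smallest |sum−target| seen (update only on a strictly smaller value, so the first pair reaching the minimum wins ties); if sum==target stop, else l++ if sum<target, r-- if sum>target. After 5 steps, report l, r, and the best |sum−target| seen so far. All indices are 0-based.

l=2, r=7, best |Δ|=1

l=0 r=10: -2+38=36 d=7 *, l++
l=1 r=10: 4+38=42 d=1 *, l++
l=2 r=10: 13+38=51 d=8, r--
l=2 r=9: 13+34=47 d=4, r--
l=2 r=8: 13+32=45 d=2, r--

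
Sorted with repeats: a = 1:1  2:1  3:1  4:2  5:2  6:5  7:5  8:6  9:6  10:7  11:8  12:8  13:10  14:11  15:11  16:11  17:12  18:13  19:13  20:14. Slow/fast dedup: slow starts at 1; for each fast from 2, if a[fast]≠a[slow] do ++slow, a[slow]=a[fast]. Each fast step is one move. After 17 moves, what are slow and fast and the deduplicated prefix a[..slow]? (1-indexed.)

(s=1,f=2) a[fast]=1=a[slow] dup → fast++
(s=1,f=3) a[fast]=1=a[slow] dup → fast++
(s=1,f=4) a[fast]=2≠a[slow]=1 write a[2]=2 → slow++,fast++
(s=2,f=5) a[fast]=2=a[slow] dup → fast++
(s=2,f=6) a[fast]=5≠a[slow]=2 write a[3]=5 → slow++,fast++
(s=3,f=7) a[fast]=5=a[slow] dup → fast++
(s=3,f=8) a[fast]=6≠a[slow]=5 write a[4]=6 → slow++,fast++
(s=4,f=9) a[fast]=6=a[slow] dup → fast++
(s=4,f=10) a[fast]=7≠a[slow]=6 write a[5]=7 → slow++,fast++
(s=5,f=11) a[fast]=8≠a[slow]=7 write a[6]=8 → slow++,fast++
(s=6,f=12) a[fast]=8=a[slow] dup → fast++
(s=6,f=13) a[fast]=10≠a[slow]=8 write a[7]=10 → slow++,fast++
(s=7,f=14) a[fast]=11≠a[slow]=10 write a[8]=11 → slow++,fast++
(s=8,f=15) a[fast]=11=a[slow] dup → fast++
(s=8,f=16) a[fast]=11=a[slow] dup → fast++
(s=8,f=17) a[fast]=12≠a[slow]=11 write a[9]=12 → slow++,fast++
(s=9,f=18) a[fast]=13≠a[slow]=12 write a[10]=13 → slow++,fast++

slow=10, fast=19, prefix=[1, 2, 5, 6, 7, 8, 10, 11, 12, 13]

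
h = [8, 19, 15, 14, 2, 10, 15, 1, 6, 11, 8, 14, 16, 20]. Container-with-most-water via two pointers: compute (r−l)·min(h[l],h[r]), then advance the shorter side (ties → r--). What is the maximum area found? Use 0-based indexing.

max area = 228

[0,13] min(8,20)*13=104 best=104 * → l++
[1,13] min(19,20)*12=228 best=228 * → l++
[2,13] min(15,20)*11=165 best=228 → l++
[3,13] min(14,20)*10=140 best=228 → l++
[4,13] min(2,20)*9=18 best=228 → l++
[5,13] min(10,20)*8=80 best=228 → l++
[6,13] min(15,20)*7=105 best=228 → l++
[7,13] min(1,20)*6=6 best=228 → l++
[8,13] min(6,20)*5=30 best=228 → l++
[9,13] min(11,20)*4=44 best=228 → l++
[10,13] min(8,20)*3=24 best=228 → l++
[11,13] min(14,20)*2=28 best=228 → l++
[12,13] min(16,20)*1=16 best=228 → l++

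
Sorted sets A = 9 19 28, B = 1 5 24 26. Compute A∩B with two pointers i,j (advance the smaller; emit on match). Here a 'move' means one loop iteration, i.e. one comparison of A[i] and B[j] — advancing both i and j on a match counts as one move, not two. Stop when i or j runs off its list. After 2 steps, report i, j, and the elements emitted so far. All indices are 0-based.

[i=0,j=0] 9>1 → j++
[i=0,j=1] 9>5 → j++

i=0, j=2, emitted=[]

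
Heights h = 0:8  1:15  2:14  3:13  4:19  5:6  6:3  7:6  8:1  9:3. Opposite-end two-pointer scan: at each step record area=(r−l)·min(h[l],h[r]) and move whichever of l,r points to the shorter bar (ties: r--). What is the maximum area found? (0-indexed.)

max area = 45

[0,9] min(8,3)*9=27 best=27 * → r--
[0,8] min(8,1)*8=8 best=27 → r--
[0,7] min(8,6)*7=42 best=42 * → r--
[0,6] min(8,3)*6=18 best=42 → r--
[0,5] min(8,6)*5=30 best=42 → r--
[0,4] min(8,19)*4=32 best=42 → l++
[1,4] min(15,19)*3=45 best=45 * → l++
[2,4] min(14,19)*2=28 best=45 → l++
[3,4] min(13,19)*1=13 best=45 → l++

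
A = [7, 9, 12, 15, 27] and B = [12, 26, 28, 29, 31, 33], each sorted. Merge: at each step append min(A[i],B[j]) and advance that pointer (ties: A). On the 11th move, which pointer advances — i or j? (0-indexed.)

[i=0,j=0] A[i]=7<=B[j]=12 take 7 → i++
[i=1,j=0] A[i]=9<=B[j]=12 take 9 → i++
[i=2,j=0] A[i]=12<=B[j]=12 take 12 → i++
[i=3,j=0] A[i]=15>B[j]=12 take 12 → j++
[i=3,j=1] A[i]=15<=B[j]=26 take 15 → i++
[i=4,j=1] A[i]=27>B[j]=26 take 26 → j++
[i=4,j=2] A[i]=27<=B[j]=28 take 27 → i++
[i=5,j=2] A done, take B[j]=28 → j++
[i=5,j=3] A done, take B[j]=29 → j++
[i=5,j=4] A done, take B[j]=31 → j++
[i=5,j=5] A done, take B[j]=33 → j++

j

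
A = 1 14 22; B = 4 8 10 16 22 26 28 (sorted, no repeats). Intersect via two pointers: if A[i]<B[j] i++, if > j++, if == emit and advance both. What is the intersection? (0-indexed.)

[i=0,j=0] 1<4 → i++
[i=1,j=0] 14>4 → j++
[i=1,j=1] 14>8 → j++
[i=1,j=2] 14>10 → j++
[i=1,j=3] 14<16 → i++
[i=2,j=3] 22>16 → j++
[i=2,j=4] 22==22 emit → i++,j++

intersection = [22]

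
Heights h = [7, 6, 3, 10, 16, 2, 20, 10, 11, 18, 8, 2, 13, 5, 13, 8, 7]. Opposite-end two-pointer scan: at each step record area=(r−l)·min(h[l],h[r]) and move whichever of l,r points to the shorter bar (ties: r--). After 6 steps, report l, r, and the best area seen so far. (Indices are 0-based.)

[0,16] min(7,7)*16=112 best=112 * → r--
[0,15] min(7,8)*15=105 best=112 → l++
[1,15] min(6,8)*14=84 best=112 → l++
[2,15] min(3,8)*13=39 best=112 → l++
[3,15] min(10,8)*12=96 best=112 → r--
[3,14] min(10,13)*11=110 best=112 → l++

l=4, r=14, best area=112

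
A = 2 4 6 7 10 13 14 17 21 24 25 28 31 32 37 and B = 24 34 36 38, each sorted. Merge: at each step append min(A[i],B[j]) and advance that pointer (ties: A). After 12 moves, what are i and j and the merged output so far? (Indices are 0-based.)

i=11, j=1, merged so far=[2, 4, 6, 7, 10, 13, 14, 17, 21, 24, 24, 25]

[i=0,j=0] A[i]=2<=B[j]=24 take 2 → i++
[i=1,j=0] A[i]=4<=B[j]=24 take 4 → i++
[i=2,j=0] A[i]=6<=B[j]=24 take 6 → i++
[i=3,j=0] A[i]=7<=B[j]=24 take 7 → i++
[i=4,j=0] A[i]=10<=B[j]=24 take 10 → i++
[i=5,j=0] A[i]=13<=B[j]=24 take 13 → i++
[i=6,j=0] A[i]=14<=B[j]=24 take 14 → i++
[i=7,j=0] A[i]=17<=B[j]=24 take 17 → i++
[i=8,j=0] A[i]=21<=B[j]=24 take 21 → i++
[i=9,j=0] A[i]=24<=B[j]=24 take 24 → i++
[i=10,j=0] A[i]=25>B[j]=24 take 24 → j++
[i=10,j=1] A[i]=25<=B[j]=34 take 25 → i++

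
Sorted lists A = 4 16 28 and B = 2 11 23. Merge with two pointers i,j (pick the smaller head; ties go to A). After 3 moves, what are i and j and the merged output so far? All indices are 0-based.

i=0 j=0: A[i]=4>B[j]=2 take 2, j++
i=0 j=1: A[i]=4<=B[j]=11 take 4, i++
i=1 j=1: A[i]=16>B[j]=11 take 11, j++

i=1, j=2, merged so far=[2, 4, 11]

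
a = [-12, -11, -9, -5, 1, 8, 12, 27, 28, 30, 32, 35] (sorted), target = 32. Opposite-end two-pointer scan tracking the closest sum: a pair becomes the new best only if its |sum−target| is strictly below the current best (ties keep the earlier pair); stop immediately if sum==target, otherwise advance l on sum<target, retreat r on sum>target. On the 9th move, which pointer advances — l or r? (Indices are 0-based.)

l=0 r=11: -12+35=23 d=9 *, l++
l=1 r=11: -11+35=24 d=8 *, l++
l=2 r=11: -9+35=26 d=6 *, l++
l=3 r=11: -5+35=30 d=2 *, l++
l=4 r=11: 1+35=36 d=4, r--
l=4 r=10: 1+32=33 d=1 *, r--
l=4 r=9: 1+30=31 d=1, l++
l=5 r=9: 8+30=38 d=6, r--
l=5 r=8: 8+28=36 d=4, r--

r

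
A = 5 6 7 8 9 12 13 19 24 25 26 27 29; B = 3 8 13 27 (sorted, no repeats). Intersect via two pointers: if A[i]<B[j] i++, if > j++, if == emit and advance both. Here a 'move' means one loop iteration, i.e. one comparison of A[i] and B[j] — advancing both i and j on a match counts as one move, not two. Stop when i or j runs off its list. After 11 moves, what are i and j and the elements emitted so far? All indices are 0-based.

i=10, j=3, emitted=[8, 13]

i=0 j=0: 5>3, j++
i=0 j=1: 5<8, i++
i=1 j=1: 6<8, i++
i=2 j=1: 7<8, i++
i=3 j=1: 8==8 emit, i++,j++
i=4 j=2: 9<13, i++
i=5 j=2: 12<13, i++
i=6 j=2: 13==13 emit, i++,j++
i=7 j=3: 19<27, i++
i=8 j=3: 24<27, i++
i=9 j=3: 25<27, i++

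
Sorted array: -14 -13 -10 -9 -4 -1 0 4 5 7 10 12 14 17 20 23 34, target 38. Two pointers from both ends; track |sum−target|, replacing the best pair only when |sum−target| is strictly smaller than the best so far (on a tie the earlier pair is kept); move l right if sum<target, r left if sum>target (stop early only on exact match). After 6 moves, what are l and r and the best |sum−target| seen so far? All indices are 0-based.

[0,16] -14+34=20 d=18 * → l++
[1,16] -13+34=21 d=17 * → l++
[2,16] -10+34=24 d=14 * → l++
[3,16] -9+34=25 d=13 * → l++
[4,16] -4+34=30 d=8 * → l++
[5,16] -1+34=33 d=5 * → l++

l=6, r=16, best |Δ|=5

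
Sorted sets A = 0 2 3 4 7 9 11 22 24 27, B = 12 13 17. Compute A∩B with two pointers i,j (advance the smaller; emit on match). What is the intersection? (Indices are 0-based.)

[i=0,j=0] 0<12 → i++
[i=1,j=0] 2<12 → i++
[i=2,j=0] 3<12 → i++
[i=3,j=0] 4<12 → i++
[i=4,j=0] 7<12 → i++
[i=5,j=0] 9<12 → i++
[i=6,j=0] 11<12 → i++
[i=7,j=0] 22>12 → j++
[i=7,j=1] 22>13 → j++
[i=7,j=2] 22>17 → j++

intersection = []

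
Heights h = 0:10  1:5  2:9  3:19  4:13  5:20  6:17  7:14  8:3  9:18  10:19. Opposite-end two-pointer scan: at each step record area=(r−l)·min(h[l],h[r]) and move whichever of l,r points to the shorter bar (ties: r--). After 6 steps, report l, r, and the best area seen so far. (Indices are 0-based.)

l=3, r=7, best area=133

l=0 r=10: min(10,19)*10=100 best=100 *, l++
l=1 r=10: min(5,19)*9=45 best=100, l++
l=2 r=10: min(9,19)*8=72 best=100, l++
l=3 r=10: min(19,19)*7=133 best=133 *, r--
l=3 r=9: min(19,18)*6=108 best=133, r--
l=3 r=8: min(19,3)*5=15 best=133, r--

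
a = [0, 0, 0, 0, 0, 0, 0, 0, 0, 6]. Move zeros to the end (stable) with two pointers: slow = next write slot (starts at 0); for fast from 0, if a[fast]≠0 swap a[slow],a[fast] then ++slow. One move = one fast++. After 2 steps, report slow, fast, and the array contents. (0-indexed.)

(s=0,f=0) a[fast]=0 → fast++
(s=0,f=1) a[fast]=0 → fast++

slow=0, fast=2, a=[0, 0, 0, 0, 0, 0, 0, 0, 0, 6]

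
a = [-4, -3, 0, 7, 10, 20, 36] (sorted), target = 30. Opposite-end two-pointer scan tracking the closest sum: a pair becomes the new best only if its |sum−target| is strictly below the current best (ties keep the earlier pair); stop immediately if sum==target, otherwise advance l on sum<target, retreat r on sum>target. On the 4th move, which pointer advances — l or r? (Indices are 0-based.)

l

[0,6] -4+36=32 d=2 * → r--
[0,5] -4+20=16 d=14 → l++
[1,5] -3+20=17 d=13 → l++
[2,5] 0+20=20 d=10 → l++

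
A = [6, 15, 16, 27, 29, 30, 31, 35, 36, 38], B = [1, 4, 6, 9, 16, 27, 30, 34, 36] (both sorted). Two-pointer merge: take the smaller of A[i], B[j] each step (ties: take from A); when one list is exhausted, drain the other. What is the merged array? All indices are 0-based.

[1, 4, 6, 6, 9, 15, 16, 16, 27, 27, 29, 30, 30, 31, 34, 35, 36, 36, 38]

[i=0,j=0] A[i]=6>B[j]=1 take 1 → j++
[i=0,j=1] A[i]=6>B[j]=4 take 4 → j++
[i=0,j=2] A[i]=6<=B[j]=6 take 6 → i++
[i=1,j=2] A[i]=15>B[j]=6 take 6 → j++
[i=1,j=3] A[i]=15>B[j]=9 take 9 → j++
[i=1,j=4] A[i]=15<=B[j]=16 take 15 → i++
[i=2,j=4] A[i]=16<=B[j]=16 take 16 → i++
[i=3,j=4] A[i]=27>B[j]=16 take 16 → j++
[i=3,j=5] A[i]=27<=B[j]=27 take 27 → i++
[i=4,j=5] A[i]=29>B[j]=27 take 27 → j++
[i=4,j=6] A[i]=29<=B[j]=30 take 29 → i++
[i=5,j=6] A[i]=30<=B[j]=30 take 30 → i++
[i=6,j=6] A[i]=31>B[j]=30 take 30 → j++
[i=6,j=7] A[i]=31<=B[j]=34 take 31 → i++
[i=7,j=7] A[i]=35>B[j]=34 take 34 → j++
[i=7,j=8] A[i]=35<=B[j]=36 take 35 → i++
[i=8,j=8] A[i]=36<=B[j]=36 take 36 → i++
[i=9,j=8] A[i]=38>B[j]=36 take 36 → j++
[i=9,j=9] B done, take A[i]=38 → i++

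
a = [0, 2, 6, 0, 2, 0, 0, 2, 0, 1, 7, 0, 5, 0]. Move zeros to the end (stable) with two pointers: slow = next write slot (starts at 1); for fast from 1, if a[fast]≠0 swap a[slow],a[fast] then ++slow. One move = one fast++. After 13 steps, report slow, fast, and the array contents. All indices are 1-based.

slow=1 fast=1: a[fast]=0, fast++
slow=1 fast=2: a[fast]=2≠0 swap→a[1]=2, slow++,fast++
slow=2 fast=3: a[fast]=6≠0 swap→a[2]=6, slow++,fast++
slow=3 fast=4: a[fast]=0, fast++
slow=3 fast=5: a[fast]=2≠0 swap→a[3]=2, slow++,fast++
slow=4 fast=6: a[fast]=0, fast++
slow=4 fast=7: a[fast]=0, fast++
slow=4 fast=8: a[fast]=2≠0 swap→a[4]=2, slow++,fast++
slow=5 fast=9: a[fast]=0, fast++
slow=5 fast=10: a[fast]=1≠0 swap→a[5]=1, slow++,fast++
slow=6 fast=11: a[fast]=7≠0 swap→a[6]=7, slow++,fast++
slow=7 fast=12: a[fast]=0, fast++
slow=7 fast=13: a[fast]=5≠0 swap→a[7]=5, slow++,fast++

slow=8, fast=14, a=[2, 6, 2, 2, 1, 7, 5, 0, 0, 0, 0, 0, 0, 0]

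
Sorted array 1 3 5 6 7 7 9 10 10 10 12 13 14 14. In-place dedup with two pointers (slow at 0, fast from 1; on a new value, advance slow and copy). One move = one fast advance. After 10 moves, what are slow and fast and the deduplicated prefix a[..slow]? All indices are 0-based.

slow=7, fast=11, prefix=[1, 3, 5, 6, 7, 9, 10, 12]

slow=0 fast=1: a[fast]=3≠a[slow]=1 write a[1]=3, slow++,fast++
slow=1 fast=2: a[fast]=5≠a[slow]=3 write a[2]=5, slow++,fast++
slow=2 fast=3: a[fast]=6≠a[slow]=5 write a[3]=6, slow++,fast++
slow=3 fast=4: a[fast]=7≠a[slow]=6 write a[4]=7, slow++,fast++
slow=4 fast=5: a[fast]=7=a[slow] dup, fast++
slow=4 fast=6: a[fast]=9≠a[slow]=7 write a[5]=9, slow++,fast++
slow=5 fast=7: a[fast]=10≠a[slow]=9 write a[6]=10, slow++,fast++
slow=6 fast=8: a[fast]=10=a[slow] dup, fast++
slow=6 fast=9: a[fast]=10=a[slow] dup, fast++
slow=6 fast=10: a[fast]=12≠a[slow]=10 write a[7]=12, slow++,fast++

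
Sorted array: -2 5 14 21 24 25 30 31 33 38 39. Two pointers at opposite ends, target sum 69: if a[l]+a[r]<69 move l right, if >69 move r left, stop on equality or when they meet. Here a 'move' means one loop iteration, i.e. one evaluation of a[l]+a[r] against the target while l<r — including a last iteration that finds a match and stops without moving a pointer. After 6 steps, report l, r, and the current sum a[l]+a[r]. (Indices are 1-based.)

[1,11] -2+39=37 <69 → l++
[2,11] 5+39=44 <69 → l++
[3,11] 14+39=53 <69 → l++
[4,11] 21+39=60 <69 → l++
[5,11] 24+39=63 <69 → l++
[6,11] 25+39=64 <69 → l++

l=7, r=11, sum=69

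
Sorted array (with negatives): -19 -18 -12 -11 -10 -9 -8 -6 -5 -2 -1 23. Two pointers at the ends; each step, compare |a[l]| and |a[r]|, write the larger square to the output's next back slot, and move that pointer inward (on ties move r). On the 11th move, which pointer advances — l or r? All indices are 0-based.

[0,11] |-19|<=|23| out[11]=529 → r--
[0,10] |-19|>|-1| out[10]=361 → l++
[1,10] |-18|>|-1| out[9]=324 → l++
[2,10] |-12|>|-1| out[8]=144 → l++
[3,10] |-11|>|-1| out[7]=121 → l++
[4,10] |-10|>|-1| out[6]=100 → l++
[5,10] |-9|>|-1| out[5]=81 → l++
[6,10] |-8|>|-1| out[4]=64 → l++
[7,10] |-6|>|-1| out[3]=36 → l++
[8,10] |-5|>|-1| out[2]=25 → l++
[9,10] |-2|>|-1| out[1]=4 → l++

l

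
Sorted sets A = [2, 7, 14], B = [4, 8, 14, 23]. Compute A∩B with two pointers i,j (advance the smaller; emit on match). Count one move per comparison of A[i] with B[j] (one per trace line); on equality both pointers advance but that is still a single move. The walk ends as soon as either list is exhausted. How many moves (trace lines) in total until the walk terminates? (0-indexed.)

i=0 j=0: 2<4, i++
i=1 j=0: 7>4, j++
i=1 j=1: 7<8, i++
i=2 j=1: 14>8, j++
i=2 j=2: 14==14 emit, i++,j++

5 moves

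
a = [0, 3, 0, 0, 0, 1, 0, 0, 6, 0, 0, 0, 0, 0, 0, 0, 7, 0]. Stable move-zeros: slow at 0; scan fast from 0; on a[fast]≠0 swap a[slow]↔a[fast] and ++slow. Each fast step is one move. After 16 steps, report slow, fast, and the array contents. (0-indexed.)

slow=3, fast=16, a=[3, 1, 6, 0, 0, 0, 0, 0, 0, 0, 0, 0, 0, 0, 0, 0, 7, 0]

(s=0,f=0) a[fast]=0 → fast++
(s=0,f=1) a[fast]=3≠0 swap→a[0]=3 → slow++,fast++
(s=1,f=2) a[fast]=0 → fast++
(s=1,f=3) a[fast]=0 → fast++
(s=1,f=4) a[fast]=0 → fast++
(s=1,f=5) a[fast]=1≠0 swap→a[1]=1 → slow++,fast++
(s=2,f=6) a[fast]=0 → fast++
(s=2,f=7) a[fast]=0 → fast++
(s=2,f=8) a[fast]=6≠0 swap→a[2]=6 → slow++,fast++
(s=3,f=9) a[fast]=0 → fast++
(s=3,f=10) a[fast]=0 → fast++
(s=3,f=11) a[fast]=0 → fast++
(s=3,f=12) a[fast]=0 → fast++
(s=3,f=13) a[fast]=0 → fast++
(s=3,f=14) a[fast]=0 → fast++
(s=3,f=15) a[fast]=0 → fast++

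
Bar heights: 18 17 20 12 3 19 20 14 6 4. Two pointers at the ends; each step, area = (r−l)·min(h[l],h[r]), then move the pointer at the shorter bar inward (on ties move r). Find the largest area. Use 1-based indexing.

l=1 r=10: min(18,4)*9=36 best=36 *, r--
l=1 r=9: min(18,6)*8=48 best=48 *, r--
l=1 r=8: min(18,14)*7=98 best=98 *, r--
l=1 r=7: min(18,20)*6=108 best=108 *, l++
l=2 r=7: min(17,20)*5=85 best=108, l++
l=3 r=7: min(20,20)*4=80 best=108, r--
l=3 r=6: min(20,19)*3=57 best=108, r--
l=3 r=5: min(20,3)*2=6 best=108, r--
l=3 r=4: min(20,12)*1=12 best=108, r--

max area = 108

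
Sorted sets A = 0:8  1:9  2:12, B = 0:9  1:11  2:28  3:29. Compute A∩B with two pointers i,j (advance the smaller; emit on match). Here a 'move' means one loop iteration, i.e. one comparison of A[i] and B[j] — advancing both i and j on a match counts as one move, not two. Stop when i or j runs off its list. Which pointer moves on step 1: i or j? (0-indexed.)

[i=0,j=0] 8<9 → i++

i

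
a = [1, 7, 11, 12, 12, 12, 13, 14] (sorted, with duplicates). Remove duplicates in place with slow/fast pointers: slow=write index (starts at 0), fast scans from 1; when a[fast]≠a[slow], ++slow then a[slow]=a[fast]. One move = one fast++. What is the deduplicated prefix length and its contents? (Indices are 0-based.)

length 6; prefix = [1, 7, 11, 12, 13, 14]

slow=0 fast=1: a[fast]=7≠a[slow]=1 write a[1]=7, slow++,fast++
slow=1 fast=2: a[fast]=11≠a[slow]=7 write a[2]=11, slow++,fast++
slow=2 fast=3: a[fast]=12≠a[slow]=11 write a[3]=12, slow++,fast++
slow=3 fast=4: a[fast]=12=a[slow] dup, fast++
slow=3 fast=5: a[fast]=12=a[slow] dup, fast++
slow=3 fast=6: a[fast]=13≠a[slow]=12 write a[4]=13, slow++,fast++
slow=4 fast=7: a[fast]=14≠a[slow]=13 write a[5]=14, slow++,fast++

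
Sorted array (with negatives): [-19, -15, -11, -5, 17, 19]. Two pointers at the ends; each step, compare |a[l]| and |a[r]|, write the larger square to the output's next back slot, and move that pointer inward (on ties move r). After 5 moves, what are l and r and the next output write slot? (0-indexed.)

l=3, r=3, next write slot=0

l=0 r=5: |-19|<=|19| out[5]=361, r--
l=0 r=4: |-19|>|17| out[4]=361, l++
l=1 r=4: |-15|<=|17| out[3]=289, r--
l=1 r=3: |-15|>|-5| out[2]=225, l++
l=2 r=3: |-11|>|-5| out[1]=121, l++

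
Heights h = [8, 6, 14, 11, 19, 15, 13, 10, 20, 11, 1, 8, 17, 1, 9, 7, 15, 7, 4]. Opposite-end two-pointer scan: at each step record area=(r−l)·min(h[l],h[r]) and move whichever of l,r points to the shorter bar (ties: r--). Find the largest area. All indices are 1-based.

l=1 r=19: min(8,4)*18=72 best=72 *, r--
l=1 r=18: min(8,7)*17=119 best=119 *, r--
l=1 r=17: min(8,15)*16=128 best=128 *, l++
l=2 r=17: min(6,15)*15=90 best=128, l++
l=3 r=17: min(14,15)*14=196 best=196 *, l++
l=4 r=17: min(11,15)*13=143 best=196, l++
l=5 r=17: min(19,15)*12=180 best=196, r--
l=5 r=16: min(19,7)*11=77 best=196, r--
l=5 r=15: min(19,9)*10=90 best=196, r--
l=5 r=14: min(19,1)*9=9 best=196, r--
l=5 r=13: min(19,17)*8=136 best=196, r--
l=5 r=12: min(19,8)*7=56 best=196, r--
l=5 r=11: min(19,1)*6=6 best=196, r--
l=5 r=10: min(19,11)*5=55 best=196, r--
l=5 r=9: min(19,20)*4=76 best=196, l++
l=6 r=9: min(15,20)*3=45 best=196, l++
l=7 r=9: min(13,20)*2=26 best=196, l++
l=8 r=9: min(10,20)*1=10 best=196, l++

max area = 196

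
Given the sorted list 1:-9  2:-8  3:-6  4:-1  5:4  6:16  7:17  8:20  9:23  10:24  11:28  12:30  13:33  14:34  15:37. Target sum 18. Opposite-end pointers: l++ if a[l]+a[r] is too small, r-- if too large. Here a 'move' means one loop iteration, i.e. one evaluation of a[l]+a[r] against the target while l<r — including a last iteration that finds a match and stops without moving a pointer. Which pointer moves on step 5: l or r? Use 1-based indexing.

l=1 r=15: -9+37=28 >18, r--
l=1 r=14: -9+34=25 >18, r--
l=1 r=13: -9+33=24 >18, r--
l=1 r=12: -9+30=21 >18, r--
l=1 r=11: -9+28=19 >18, r--

r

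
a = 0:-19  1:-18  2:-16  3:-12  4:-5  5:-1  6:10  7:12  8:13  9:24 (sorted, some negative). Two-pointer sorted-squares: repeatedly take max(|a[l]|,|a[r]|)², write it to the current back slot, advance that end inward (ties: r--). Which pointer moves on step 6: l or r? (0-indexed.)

r

l=0 r=9: |-19|<=|24| out[9]=576, r--
l=0 r=8: |-19|>|13| out[8]=361, l++
l=1 r=8: |-18|>|13| out[7]=324, l++
l=2 r=8: |-16|>|13| out[6]=256, l++
l=3 r=8: |-12|<=|13| out[5]=169, r--
l=3 r=7: |-12|<=|12| out[4]=144, r--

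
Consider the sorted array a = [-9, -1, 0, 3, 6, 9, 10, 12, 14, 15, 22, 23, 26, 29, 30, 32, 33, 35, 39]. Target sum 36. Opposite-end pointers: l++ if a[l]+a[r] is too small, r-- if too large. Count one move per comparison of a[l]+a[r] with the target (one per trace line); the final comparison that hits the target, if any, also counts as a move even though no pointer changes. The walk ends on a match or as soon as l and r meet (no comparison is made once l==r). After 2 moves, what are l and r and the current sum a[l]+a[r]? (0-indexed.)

l=0 r=18: -9+39=30 <36, l++
l=1 r=18: -1+39=38 >36, r--

l=1, r=17, sum=34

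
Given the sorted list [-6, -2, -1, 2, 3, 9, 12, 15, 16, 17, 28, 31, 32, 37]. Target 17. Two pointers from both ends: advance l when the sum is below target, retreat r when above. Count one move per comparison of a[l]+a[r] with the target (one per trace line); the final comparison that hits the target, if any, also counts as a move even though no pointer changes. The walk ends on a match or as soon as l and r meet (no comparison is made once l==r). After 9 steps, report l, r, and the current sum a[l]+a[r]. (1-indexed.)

l=4, r=8, sum=17

l=1 r=14: -6+37=31 >17, r--
l=1 r=13: -6+32=26 >17, r--
l=1 r=12: -6+31=25 >17, r--
l=1 r=11: -6+28=22 >17, r--
l=1 r=10: -6+17=11 <17, l++
l=2 r=10: -2+17=15 <17, l++
l=3 r=10: -1+17=16 <17, l++
l=4 r=10: 2+17=19 >17, r--
l=4 r=9: 2+16=18 >17, r--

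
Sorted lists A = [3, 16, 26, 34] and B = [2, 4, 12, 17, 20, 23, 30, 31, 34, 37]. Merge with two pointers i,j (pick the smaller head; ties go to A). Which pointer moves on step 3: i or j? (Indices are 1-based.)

i=1 j=1: A[i]=3>B[j]=2 take 2, j++
i=1 j=2: A[i]=3<=B[j]=4 take 3, i++
i=2 j=2: A[i]=16>B[j]=4 take 4, j++

j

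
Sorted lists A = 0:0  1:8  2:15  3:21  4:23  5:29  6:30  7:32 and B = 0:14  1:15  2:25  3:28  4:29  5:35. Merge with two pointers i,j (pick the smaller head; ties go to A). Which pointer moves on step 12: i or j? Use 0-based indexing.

i

i=0 j=0: A[i]=0<=B[j]=14 take 0, i++
i=1 j=0: A[i]=8<=B[j]=14 take 8, i++
i=2 j=0: A[i]=15>B[j]=14 take 14, j++
i=2 j=1: A[i]=15<=B[j]=15 take 15, i++
i=3 j=1: A[i]=21>B[j]=15 take 15, j++
i=3 j=2: A[i]=21<=B[j]=25 take 21, i++
i=4 j=2: A[i]=23<=B[j]=25 take 23, i++
i=5 j=2: A[i]=29>B[j]=25 take 25, j++
i=5 j=3: A[i]=29>B[j]=28 take 28, j++
i=5 j=4: A[i]=29<=B[j]=29 take 29, i++
i=6 j=4: A[i]=30>B[j]=29 take 29, j++
i=6 j=5: A[i]=30<=B[j]=35 take 30, i++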